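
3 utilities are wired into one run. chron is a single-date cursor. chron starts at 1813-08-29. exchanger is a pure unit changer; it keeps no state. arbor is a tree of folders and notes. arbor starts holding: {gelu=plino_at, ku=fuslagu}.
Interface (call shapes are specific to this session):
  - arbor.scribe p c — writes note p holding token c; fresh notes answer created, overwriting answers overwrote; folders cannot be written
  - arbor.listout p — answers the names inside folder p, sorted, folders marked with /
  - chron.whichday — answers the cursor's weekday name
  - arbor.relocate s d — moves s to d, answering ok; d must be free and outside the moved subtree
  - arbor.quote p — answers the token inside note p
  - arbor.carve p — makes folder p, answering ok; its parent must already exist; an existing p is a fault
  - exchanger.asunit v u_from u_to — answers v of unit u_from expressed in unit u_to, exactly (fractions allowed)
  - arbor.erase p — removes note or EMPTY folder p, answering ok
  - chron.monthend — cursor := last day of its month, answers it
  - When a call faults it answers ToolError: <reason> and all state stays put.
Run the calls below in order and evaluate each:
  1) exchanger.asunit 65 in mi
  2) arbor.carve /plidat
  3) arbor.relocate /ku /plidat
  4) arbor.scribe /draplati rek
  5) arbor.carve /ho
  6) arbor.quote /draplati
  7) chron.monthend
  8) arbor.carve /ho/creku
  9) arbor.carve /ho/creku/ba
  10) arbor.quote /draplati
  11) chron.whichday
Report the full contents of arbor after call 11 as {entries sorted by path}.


Answer: {draplati=rek, gelu=plino_at, ho/, ho/creku/, ho/creku/ba/, ku=fuslagu, plidat/}

Derivation:
$ exchanger.asunit v→65 u_from→in u_to→mi
= 13/12672
$ arbor.carve p→/plidat
= ok
$ arbor.relocate s→/ku d→/plidat
= ToolError: exists
$ arbor.scribe p→/draplati c→rek
= created
$ arbor.carve p→/ho
= ok
$ arbor.quote p→/draplati
= rek
$ chron.monthend
= 1813-08-31
$ arbor.carve p→/ho/creku
= ok
$ arbor.carve p→/ho/creku/ba
= ok
$ arbor.quote p→/draplati
= rek
$ chron.whichday
= Tuesday


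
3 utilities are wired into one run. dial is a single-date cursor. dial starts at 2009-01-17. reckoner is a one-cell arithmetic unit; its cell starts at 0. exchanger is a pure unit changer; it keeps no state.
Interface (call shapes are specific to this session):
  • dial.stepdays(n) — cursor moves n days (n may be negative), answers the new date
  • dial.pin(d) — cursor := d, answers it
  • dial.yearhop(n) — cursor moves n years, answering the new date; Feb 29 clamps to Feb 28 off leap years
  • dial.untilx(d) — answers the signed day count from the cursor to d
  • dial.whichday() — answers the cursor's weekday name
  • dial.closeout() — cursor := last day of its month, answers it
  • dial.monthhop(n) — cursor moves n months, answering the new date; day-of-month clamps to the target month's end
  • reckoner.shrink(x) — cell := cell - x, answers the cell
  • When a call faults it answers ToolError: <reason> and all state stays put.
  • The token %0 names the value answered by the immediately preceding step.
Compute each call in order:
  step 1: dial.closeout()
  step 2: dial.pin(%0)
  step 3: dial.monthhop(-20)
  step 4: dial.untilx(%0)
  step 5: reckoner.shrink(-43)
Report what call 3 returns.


Invoking dial.closeout, → 2009-01-31.
I run dial.pin passing d='%0', and get 2009-01-31.
I invoke dial.monthhop passing n='-20': 2007-05-31.
Invoking dial.untilx passing d='%0': 0.
Next I call reckoner.shrink passing x='-43', and get 43.

Answer: 2007-05-31


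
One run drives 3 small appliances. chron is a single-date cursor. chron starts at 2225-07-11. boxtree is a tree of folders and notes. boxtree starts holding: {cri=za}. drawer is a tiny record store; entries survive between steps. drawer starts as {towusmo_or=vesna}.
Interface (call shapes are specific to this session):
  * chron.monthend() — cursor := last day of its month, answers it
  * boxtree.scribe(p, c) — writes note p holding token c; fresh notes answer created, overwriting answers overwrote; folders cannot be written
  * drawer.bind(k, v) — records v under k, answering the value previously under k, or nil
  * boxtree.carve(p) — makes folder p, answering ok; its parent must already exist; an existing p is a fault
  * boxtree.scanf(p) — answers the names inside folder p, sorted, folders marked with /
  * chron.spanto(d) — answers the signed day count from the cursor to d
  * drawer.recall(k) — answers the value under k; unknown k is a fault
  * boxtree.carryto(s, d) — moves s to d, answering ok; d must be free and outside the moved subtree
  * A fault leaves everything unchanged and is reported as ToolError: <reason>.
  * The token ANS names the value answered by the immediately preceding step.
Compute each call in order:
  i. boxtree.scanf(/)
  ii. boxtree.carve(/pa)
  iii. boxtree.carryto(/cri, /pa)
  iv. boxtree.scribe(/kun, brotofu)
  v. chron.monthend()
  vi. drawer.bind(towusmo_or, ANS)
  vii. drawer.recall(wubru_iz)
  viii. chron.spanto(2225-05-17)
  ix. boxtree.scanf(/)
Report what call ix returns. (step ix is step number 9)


Answer: [cri, kun, pa/]

Derivation:
→ scanf(p→/)
← [cri]
→ carve(p→/pa)
← ok
→ carryto(s→/cri, d→/pa)
← ToolError: exists
→ scribe(p→/kun, c→brotofu)
← created
→ monthend()
← 2225-07-31
→ bind(k→towusmo_or, v→ANS)
← vesna
→ recall(k→wubru_iz)
← ToolError: no such key wubru_iz
→ spanto(d→2225-05-17)
← -75
→ scanf(p→/)
← [cri, kun, pa/]


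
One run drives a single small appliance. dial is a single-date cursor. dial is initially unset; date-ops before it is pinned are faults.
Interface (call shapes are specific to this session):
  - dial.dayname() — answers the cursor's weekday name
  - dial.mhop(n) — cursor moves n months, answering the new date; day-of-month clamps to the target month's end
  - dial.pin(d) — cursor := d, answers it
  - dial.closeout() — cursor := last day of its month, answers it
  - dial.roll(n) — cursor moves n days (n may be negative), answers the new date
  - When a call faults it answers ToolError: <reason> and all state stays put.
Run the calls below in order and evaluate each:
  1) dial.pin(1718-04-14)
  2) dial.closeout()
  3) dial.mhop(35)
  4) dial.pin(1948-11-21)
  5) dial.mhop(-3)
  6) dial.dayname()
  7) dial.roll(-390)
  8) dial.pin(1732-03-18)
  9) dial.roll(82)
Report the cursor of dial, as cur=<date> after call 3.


[in] pin 1718-04-14
[out] 1718-04-14
[in] closeout
[out] 1718-04-30
[in] mhop 35
[out] 1721-03-30
[in] pin 1948-11-21
[out] 1948-11-21
[in] mhop -3
[out] 1948-08-21
[in] dayname
[out] Saturday
[in] roll -390
[out] 1947-07-28
[in] pin 1732-03-18
[out] 1732-03-18
[in] roll 82
[out] 1732-06-08

Answer: cur=1721-03-30


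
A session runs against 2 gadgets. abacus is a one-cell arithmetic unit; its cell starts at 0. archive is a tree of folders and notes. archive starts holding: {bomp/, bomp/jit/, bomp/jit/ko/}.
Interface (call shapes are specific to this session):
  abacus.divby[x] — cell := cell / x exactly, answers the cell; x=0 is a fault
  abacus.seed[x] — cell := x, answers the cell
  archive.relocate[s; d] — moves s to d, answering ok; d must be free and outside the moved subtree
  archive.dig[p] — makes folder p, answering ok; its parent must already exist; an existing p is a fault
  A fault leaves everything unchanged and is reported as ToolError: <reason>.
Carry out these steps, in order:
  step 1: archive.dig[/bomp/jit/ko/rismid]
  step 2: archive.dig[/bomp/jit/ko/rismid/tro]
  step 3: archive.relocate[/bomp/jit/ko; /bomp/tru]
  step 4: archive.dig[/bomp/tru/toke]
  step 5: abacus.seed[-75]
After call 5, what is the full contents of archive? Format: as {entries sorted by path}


==> dig(p='/bomp/jit/ko/rismid')
<== ok
==> dig(p='/bomp/jit/ko/rismid/tro')
<== ok
==> relocate(s='/bomp/jit/ko', d='/bomp/tru')
<== ok
==> dig(p='/bomp/tru/toke')
<== ok
==> seed(x='-75')
<== -75

Answer: {bomp/, bomp/jit/, bomp/tru/, bomp/tru/rismid/, bomp/tru/rismid/tro/, bomp/tru/toke/}


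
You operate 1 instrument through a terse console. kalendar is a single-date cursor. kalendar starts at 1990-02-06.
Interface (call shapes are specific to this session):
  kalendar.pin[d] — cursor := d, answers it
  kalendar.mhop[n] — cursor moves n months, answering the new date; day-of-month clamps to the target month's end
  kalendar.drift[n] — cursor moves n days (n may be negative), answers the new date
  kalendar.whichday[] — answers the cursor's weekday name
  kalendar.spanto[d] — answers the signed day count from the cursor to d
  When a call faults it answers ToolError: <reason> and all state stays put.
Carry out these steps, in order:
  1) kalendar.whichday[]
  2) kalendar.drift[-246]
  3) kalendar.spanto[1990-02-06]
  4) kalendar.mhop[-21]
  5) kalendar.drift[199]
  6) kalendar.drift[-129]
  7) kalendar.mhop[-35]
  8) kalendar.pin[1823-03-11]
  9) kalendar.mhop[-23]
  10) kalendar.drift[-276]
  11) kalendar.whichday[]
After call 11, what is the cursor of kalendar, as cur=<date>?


Act: whichday[]
Obs: Tuesday
Act: drift[n→-246]
Obs: 1989-06-05
Act: spanto[d→1990-02-06]
Obs: 246
Act: mhop[n→-21]
Obs: 1987-09-05
Act: drift[n→199]
Obs: 1988-03-22
Act: drift[n→-129]
Obs: 1987-11-14
Act: mhop[n→-35]
Obs: 1984-12-14
Act: pin[d→1823-03-11]
Obs: 1823-03-11
Act: mhop[n→-23]
Obs: 1821-04-11
Act: drift[n→-276]
Obs: 1820-07-09
Act: whichday[]
Obs: Sunday

Answer: cur=1820-07-09


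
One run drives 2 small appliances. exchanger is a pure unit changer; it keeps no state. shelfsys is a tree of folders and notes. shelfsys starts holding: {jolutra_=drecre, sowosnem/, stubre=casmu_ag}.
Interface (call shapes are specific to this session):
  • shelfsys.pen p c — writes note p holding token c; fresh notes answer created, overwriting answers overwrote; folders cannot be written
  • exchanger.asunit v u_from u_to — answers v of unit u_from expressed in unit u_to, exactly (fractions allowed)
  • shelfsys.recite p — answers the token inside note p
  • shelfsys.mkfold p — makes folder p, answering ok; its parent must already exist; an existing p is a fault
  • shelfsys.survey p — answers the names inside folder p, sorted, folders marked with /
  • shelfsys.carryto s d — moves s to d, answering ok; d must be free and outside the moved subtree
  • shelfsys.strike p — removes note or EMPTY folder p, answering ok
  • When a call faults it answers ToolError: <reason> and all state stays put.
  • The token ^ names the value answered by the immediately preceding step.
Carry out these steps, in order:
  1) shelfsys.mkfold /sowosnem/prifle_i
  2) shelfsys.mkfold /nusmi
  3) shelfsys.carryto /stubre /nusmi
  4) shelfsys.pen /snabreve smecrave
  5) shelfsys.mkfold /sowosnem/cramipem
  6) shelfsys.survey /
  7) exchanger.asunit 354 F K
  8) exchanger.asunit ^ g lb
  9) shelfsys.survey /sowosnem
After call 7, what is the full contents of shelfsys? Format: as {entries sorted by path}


$ mkfold p='/sowosnem/prifle_i'
  ok
$ mkfold p='/nusmi'
  ok
$ carryto s='/stubre' d='/nusmi'
  ToolError: exists
$ pen p='/snabreve' c='smecrave'
  created
$ mkfold p='/sowosnem/cramipem'
  ok
$ survey p='/'
  [jolutra_, nusmi/, snabreve, sowosnem/, stubre]
$ asunit v='354' u_from='F' u_to='K'
  81367/180
$ asunit v='^' u_from='g' u_to='lb'
  36985000/37112103
$ survey p='/sowosnem'
  [cramipem/, prifle_i/]

Answer: {jolutra_=drecre, nusmi/, snabreve=smecrave, sowosnem/, sowosnem/cramipem/, sowosnem/prifle_i/, stubre=casmu_ag}


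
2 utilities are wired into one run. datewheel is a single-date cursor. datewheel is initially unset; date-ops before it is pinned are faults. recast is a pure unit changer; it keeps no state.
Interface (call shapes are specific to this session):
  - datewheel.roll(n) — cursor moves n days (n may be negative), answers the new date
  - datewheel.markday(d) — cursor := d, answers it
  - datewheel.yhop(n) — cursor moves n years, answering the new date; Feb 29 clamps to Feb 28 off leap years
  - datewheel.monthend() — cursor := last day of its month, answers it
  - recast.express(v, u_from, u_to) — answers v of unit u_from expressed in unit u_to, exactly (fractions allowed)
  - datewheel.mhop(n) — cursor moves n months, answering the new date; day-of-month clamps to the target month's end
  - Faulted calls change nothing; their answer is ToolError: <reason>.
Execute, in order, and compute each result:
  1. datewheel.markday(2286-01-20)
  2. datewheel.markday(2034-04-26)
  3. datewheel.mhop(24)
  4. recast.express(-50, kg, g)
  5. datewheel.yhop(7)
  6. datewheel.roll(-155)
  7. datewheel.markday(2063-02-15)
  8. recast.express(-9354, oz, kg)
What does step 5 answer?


Do: markday[2286-01-20]
See: 2286-01-20
Do: markday[2034-04-26]
See: 2034-04-26
Do: mhop[24]
See: 2036-04-26
Do: express[-50; kg; g]
See: -50000
Do: yhop[7]
See: 2043-04-26
Do: roll[-155]
See: 2042-11-22
Do: markday[2063-02-15]
See: 2063-02-15
Do: express[-9354; oz; kg]
See: -212145151449/800000000

Answer: 2043-04-26


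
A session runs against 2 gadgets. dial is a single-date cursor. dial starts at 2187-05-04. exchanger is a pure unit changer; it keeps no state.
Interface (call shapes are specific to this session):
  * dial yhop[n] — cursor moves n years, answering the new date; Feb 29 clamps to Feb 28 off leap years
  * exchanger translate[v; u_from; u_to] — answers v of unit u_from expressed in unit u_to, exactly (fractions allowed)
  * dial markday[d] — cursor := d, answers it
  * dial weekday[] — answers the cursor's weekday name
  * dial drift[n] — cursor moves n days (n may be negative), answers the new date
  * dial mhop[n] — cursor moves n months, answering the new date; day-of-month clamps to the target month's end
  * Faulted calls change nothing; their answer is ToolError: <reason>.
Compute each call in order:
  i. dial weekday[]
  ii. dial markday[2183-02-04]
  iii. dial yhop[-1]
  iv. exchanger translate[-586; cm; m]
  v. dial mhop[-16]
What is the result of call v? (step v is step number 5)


Answer: 2180-10-04

Derivation:
% 1. dial weekday() -> Friday
% 2. dial markday(2183-02-04) -> 2183-02-04
% 3. dial yhop(-1) -> 2182-02-04
% 4. exchanger translate(-586, cm, m) -> -293/50
% 5. dial mhop(-16) -> 2180-10-04


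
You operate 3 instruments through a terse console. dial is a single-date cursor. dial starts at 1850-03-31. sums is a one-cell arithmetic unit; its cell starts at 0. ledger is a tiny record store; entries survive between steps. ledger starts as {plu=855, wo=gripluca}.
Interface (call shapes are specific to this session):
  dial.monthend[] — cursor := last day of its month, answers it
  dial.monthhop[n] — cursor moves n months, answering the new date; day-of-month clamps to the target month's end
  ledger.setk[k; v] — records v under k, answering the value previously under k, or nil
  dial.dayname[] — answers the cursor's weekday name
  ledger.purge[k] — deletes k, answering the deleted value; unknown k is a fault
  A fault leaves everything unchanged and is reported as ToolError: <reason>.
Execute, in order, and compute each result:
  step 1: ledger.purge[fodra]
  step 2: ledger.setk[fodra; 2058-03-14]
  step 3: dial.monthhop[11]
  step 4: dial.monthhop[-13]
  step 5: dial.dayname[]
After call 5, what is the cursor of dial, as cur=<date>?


Answer: cur=1850-01-28

Derivation:
-- purge(k='fodra') ~> ToolError: no such key fodra
-- setk(k='fodra', v='2058-03-14') ~> nil
-- monthhop(n='11') ~> 1851-02-28
-- monthhop(n='-13') ~> 1850-01-28
-- dayname() ~> Monday


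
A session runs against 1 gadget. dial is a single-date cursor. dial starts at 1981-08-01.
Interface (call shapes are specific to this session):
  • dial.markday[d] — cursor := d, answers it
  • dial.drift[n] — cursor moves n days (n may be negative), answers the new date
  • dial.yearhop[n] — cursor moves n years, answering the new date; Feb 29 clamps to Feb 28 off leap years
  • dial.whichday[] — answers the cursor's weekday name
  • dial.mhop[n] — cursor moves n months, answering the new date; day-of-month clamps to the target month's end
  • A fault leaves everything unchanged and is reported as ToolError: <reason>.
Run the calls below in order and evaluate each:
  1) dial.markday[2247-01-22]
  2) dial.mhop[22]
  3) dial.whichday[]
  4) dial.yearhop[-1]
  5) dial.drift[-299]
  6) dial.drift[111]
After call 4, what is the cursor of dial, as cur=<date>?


Answer: cur=2247-11-22

Derivation:
Act: dial.markday[d='2247-01-22']
Obs: 2247-01-22
Act: dial.mhop[n='22']
Obs: 2248-11-22
Act: dial.whichday[]
Obs: Wednesday
Act: dial.yearhop[n='-1']
Obs: 2247-11-22
Act: dial.drift[n='-299']
Obs: 2247-01-27
Act: dial.drift[n='111']
Obs: 2247-05-18


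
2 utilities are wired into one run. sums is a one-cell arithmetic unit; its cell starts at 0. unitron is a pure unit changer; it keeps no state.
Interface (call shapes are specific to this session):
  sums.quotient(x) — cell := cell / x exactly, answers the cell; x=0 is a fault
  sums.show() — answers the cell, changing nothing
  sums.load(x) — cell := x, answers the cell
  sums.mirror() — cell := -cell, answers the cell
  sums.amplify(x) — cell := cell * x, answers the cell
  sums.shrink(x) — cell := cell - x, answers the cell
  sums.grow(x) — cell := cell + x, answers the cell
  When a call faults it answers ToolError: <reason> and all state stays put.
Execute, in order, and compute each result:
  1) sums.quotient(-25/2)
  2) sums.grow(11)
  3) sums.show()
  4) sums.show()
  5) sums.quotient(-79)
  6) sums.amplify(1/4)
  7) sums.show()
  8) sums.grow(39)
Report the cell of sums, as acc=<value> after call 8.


Now I run sums.quotient on x='-25/2', and get 0.
Then sums.grow on x='11': 11.
Now I run sums.show, giving 11.
I try sums.show, — result: 11.
Calling sums.quotient on x='-79', → -11/79.
Calling sums.amplify on x='1/4', and observe -11/316.
I use sums.show(), → -11/316.
I run sums.grow on x='39': 12313/316.

Answer: acc=12313/316


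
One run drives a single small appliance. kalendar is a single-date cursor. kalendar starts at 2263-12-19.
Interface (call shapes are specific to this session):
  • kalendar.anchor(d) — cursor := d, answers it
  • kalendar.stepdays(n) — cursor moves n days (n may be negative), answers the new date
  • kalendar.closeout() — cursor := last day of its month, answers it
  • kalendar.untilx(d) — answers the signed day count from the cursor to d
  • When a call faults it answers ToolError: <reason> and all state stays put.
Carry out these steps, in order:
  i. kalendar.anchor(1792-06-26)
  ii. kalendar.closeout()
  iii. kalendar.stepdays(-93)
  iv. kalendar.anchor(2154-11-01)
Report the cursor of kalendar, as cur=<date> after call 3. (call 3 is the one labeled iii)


Answer: cur=1792-03-29

Derivation:
// kalendar.anchor(d→1792-06-26) == 1792-06-26
// kalendar.closeout() == 1792-06-30
// kalendar.stepdays(n→-93) == 1792-03-29
// kalendar.anchor(d→2154-11-01) == 2154-11-01


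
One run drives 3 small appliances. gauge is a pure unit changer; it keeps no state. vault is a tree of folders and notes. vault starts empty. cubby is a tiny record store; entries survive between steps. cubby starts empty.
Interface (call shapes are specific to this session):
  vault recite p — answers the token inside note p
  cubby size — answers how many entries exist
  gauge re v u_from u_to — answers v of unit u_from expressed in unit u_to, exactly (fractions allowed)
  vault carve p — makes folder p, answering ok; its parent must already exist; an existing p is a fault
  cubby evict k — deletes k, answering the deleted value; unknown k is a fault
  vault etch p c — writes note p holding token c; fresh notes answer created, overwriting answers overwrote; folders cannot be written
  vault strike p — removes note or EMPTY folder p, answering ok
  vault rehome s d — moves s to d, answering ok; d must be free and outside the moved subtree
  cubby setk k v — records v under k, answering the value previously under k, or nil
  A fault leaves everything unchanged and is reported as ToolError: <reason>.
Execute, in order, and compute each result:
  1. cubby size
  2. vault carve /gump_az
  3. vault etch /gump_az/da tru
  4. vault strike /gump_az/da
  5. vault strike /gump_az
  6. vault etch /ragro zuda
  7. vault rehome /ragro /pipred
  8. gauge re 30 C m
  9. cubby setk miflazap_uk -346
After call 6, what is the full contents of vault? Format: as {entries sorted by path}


// cubby size() ~> 0
// vault carve(p→/gump_az) ~> ok
// vault etch(p→/gump_az/da, c→tru) ~> created
// vault strike(p→/gump_az/da) ~> ok
// vault strike(p→/gump_az) ~> ok
// vault etch(p→/ragro, c→zuda) ~> created
// vault rehome(s→/ragro, d→/pipred) ~> ok
// gauge re(v→30, u_from→C, u_to→m) ~> ToolError: incompatible units
// cubby setk(k→miflazap_uk, v→-346) ~> nil

Answer: {ragro=zuda}


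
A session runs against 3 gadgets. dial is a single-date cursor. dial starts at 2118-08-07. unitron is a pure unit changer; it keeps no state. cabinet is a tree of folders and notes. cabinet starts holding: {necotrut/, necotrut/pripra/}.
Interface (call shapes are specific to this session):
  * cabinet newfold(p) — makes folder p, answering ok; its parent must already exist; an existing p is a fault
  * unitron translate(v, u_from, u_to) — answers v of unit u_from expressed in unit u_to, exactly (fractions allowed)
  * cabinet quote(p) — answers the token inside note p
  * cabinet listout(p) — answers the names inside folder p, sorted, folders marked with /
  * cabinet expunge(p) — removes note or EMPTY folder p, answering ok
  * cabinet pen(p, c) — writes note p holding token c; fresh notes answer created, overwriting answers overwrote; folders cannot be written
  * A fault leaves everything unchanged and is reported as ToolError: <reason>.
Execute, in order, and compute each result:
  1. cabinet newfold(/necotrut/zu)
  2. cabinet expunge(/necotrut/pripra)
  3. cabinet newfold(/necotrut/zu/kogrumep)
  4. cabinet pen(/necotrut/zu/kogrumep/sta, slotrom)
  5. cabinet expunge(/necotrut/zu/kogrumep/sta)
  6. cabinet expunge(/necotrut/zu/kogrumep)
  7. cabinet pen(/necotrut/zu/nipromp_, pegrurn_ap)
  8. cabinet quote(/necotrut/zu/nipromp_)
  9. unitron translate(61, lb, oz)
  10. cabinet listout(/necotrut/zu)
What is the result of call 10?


CALL cabinet newfold[/necotrut/zu]
RET  ok
CALL cabinet expunge[/necotrut/pripra]
RET  ok
CALL cabinet newfold[/necotrut/zu/kogrumep]
RET  ok
CALL cabinet pen[/necotrut/zu/kogrumep/sta; slotrom]
RET  created
CALL cabinet expunge[/necotrut/zu/kogrumep/sta]
RET  ok
CALL cabinet expunge[/necotrut/zu/kogrumep]
RET  ok
CALL cabinet pen[/necotrut/zu/nipromp_; pegrurn_ap]
RET  created
CALL cabinet quote[/necotrut/zu/nipromp_]
RET  pegrurn_ap
CALL unitron translate[61; lb; oz]
RET  976
CALL cabinet listout[/necotrut/zu]
RET  [nipromp_]

Answer: [nipromp_]


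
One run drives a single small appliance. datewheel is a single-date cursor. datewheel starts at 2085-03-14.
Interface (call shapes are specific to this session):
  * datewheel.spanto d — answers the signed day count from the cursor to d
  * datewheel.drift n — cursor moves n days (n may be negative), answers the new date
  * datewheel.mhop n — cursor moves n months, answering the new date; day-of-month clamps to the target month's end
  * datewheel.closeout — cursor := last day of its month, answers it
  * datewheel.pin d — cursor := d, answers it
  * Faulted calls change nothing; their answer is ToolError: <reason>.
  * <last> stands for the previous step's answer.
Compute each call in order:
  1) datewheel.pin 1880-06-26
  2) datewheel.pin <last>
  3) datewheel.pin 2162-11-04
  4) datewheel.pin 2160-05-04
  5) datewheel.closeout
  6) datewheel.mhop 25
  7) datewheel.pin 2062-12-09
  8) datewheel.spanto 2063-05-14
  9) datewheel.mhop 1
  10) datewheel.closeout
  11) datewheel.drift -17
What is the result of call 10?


Act: datewheel.pin[d: 1880-06-26]
Obs: 1880-06-26
Act: datewheel.pin[d: <last>]
Obs: 1880-06-26
Act: datewheel.pin[d: 2162-11-04]
Obs: 2162-11-04
Act: datewheel.pin[d: 2160-05-04]
Obs: 2160-05-04
Act: datewheel.closeout[]
Obs: 2160-05-31
Act: datewheel.mhop[n: 25]
Obs: 2162-06-30
Act: datewheel.pin[d: 2062-12-09]
Obs: 2062-12-09
Act: datewheel.spanto[d: 2063-05-14]
Obs: 156
Act: datewheel.mhop[n: 1]
Obs: 2063-01-09
Act: datewheel.closeout[]
Obs: 2063-01-31
Act: datewheel.drift[n: -17]
Obs: 2063-01-14

Answer: 2063-01-31


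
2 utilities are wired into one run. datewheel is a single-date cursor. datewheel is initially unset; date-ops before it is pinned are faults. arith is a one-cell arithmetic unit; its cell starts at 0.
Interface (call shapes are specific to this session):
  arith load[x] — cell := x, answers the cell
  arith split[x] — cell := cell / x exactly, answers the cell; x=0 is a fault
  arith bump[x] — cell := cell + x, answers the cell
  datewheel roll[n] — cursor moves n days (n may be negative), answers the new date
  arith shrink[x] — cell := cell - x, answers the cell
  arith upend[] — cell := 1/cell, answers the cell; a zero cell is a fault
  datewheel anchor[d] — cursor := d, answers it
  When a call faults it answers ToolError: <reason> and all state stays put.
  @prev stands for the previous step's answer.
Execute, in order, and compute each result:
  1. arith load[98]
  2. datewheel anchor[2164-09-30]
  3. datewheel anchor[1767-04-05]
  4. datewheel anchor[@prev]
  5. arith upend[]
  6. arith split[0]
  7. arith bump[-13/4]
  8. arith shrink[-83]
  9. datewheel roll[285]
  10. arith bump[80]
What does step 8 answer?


Answer: 15633/196

Derivation:
==> arith load(x=98)
<== 98
==> datewheel anchor(d=2164-09-30)
<== 2164-09-30
==> datewheel anchor(d=1767-04-05)
<== 1767-04-05
==> datewheel anchor(d=@prev)
<== 1767-04-05
==> arith upend()
<== 1/98
==> arith split(x=0)
<== ToolError: division by zero
==> arith bump(x=-13/4)
<== -635/196
==> arith shrink(x=-83)
<== 15633/196
==> datewheel roll(n=285)
<== 1768-01-15
==> arith bump(x=80)
<== 31313/196


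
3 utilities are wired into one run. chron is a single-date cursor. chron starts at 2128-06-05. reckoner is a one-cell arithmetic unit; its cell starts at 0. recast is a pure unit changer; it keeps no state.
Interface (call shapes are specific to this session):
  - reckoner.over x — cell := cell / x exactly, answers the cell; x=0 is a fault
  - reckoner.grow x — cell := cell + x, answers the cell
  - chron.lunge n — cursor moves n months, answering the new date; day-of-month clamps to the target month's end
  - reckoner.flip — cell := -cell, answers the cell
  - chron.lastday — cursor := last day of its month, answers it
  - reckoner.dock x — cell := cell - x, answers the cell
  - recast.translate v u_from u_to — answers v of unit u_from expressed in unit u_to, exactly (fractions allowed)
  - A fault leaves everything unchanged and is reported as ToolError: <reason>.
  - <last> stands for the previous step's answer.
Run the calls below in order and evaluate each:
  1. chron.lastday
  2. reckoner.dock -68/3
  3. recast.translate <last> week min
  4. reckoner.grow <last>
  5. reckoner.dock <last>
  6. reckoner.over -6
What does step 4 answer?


·→ lastday()
·← 2128-06-30
·→ dock(x: -68/3)
·← 68/3
·→ translate(v: <last>, u_from: week, u_to: min)
·← 228480
·→ grow(x: <last>)
·← 685508/3
·→ dock(x: <last>)
·← 0
·→ over(x: -6)
·← 0

Answer: 685508/3


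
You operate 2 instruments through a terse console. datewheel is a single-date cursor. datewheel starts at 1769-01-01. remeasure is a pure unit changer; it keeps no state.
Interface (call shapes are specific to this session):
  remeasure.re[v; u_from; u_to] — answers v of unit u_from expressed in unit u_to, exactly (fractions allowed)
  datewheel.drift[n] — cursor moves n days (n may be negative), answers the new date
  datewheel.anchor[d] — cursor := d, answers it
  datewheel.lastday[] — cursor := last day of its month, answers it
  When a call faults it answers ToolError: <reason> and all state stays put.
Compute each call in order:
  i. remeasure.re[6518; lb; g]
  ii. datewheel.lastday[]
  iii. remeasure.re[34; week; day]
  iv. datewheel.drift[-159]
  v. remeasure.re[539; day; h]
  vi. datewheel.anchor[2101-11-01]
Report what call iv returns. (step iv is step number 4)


Answer: 1768-08-25

Derivation:
% remeasure.re v→6518 u_from→lb u_to→g
  147825753383/50000
% datewheel.lastday
  1769-01-31
% remeasure.re v→34 u_from→week u_to→day
  238
% datewheel.drift n→-159
  1768-08-25
% remeasure.re v→539 u_from→day u_to→h
  12936
% datewheel.anchor d→2101-11-01
  2101-11-01


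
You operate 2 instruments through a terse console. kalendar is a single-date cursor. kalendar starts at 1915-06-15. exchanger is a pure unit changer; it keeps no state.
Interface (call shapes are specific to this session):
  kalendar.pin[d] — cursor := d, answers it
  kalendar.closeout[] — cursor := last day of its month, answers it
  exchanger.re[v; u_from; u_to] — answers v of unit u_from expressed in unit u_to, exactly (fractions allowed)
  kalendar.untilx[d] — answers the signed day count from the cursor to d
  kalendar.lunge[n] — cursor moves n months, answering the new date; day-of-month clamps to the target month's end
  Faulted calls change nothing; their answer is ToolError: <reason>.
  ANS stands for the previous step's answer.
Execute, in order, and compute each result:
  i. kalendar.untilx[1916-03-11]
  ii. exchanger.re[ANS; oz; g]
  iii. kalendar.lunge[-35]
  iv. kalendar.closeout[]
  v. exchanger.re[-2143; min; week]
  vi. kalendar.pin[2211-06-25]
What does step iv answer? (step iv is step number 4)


~$ untilx d='1916-03-11'
= 270
~$ re v='ANS' u_from='oz' u_to='g'
= 1224699399/160000
~$ lunge n='-35'
= 1912-07-15
~$ closeout
= 1912-07-31
~$ re v='-2143' u_from='min' u_to='week'
= -2143/10080
~$ pin d='2211-06-25'
= 2211-06-25

Answer: 1912-07-31


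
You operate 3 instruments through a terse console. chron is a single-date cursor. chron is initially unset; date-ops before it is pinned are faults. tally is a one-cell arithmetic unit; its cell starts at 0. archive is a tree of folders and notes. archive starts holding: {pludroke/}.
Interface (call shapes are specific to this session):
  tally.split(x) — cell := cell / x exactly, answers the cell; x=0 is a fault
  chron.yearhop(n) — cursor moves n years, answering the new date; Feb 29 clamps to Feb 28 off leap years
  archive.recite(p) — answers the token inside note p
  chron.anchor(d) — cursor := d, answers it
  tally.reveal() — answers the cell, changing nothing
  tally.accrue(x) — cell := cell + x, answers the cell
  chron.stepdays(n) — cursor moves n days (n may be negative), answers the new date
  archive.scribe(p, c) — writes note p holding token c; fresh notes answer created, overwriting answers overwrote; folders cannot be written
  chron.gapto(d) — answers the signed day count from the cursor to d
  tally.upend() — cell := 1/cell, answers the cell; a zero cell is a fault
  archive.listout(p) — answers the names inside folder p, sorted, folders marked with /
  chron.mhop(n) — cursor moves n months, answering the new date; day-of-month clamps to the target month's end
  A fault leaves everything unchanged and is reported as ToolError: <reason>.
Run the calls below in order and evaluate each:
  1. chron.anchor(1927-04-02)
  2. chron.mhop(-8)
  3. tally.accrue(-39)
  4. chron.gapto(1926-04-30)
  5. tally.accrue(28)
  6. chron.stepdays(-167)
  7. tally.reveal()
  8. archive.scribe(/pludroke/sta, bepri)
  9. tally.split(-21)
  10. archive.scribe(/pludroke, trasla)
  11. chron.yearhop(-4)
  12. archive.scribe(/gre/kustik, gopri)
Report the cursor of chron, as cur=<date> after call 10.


Act: chron.anchor[d='1927-04-02']
Obs: 1927-04-02
Act: chron.mhop[n='-8']
Obs: 1926-08-02
Act: tally.accrue[x='-39']
Obs: -39
Act: chron.gapto[d='1926-04-30']
Obs: -94
Act: tally.accrue[x='28']
Obs: -11
Act: chron.stepdays[n='-167']
Obs: 1926-02-16
Act: tally.reveal[]
Obs: -11
Act: archive.scribe[p='/pludroke/sta'; c='bepri']
Obs: created
Act: tally.split[x='-21']
Obs: 11/21
Act: archive.scribe[p='/pludroke'; c='trasla']
Obs: ToolError: is a directory
Act: chron.yearhop[n='-4']
Obs: 1922-02-16
Act: archive.scribe[p='/gre/kustik'; c='gopri']
Obs: ToolError: no parent

Answer: cur=1926-02-16


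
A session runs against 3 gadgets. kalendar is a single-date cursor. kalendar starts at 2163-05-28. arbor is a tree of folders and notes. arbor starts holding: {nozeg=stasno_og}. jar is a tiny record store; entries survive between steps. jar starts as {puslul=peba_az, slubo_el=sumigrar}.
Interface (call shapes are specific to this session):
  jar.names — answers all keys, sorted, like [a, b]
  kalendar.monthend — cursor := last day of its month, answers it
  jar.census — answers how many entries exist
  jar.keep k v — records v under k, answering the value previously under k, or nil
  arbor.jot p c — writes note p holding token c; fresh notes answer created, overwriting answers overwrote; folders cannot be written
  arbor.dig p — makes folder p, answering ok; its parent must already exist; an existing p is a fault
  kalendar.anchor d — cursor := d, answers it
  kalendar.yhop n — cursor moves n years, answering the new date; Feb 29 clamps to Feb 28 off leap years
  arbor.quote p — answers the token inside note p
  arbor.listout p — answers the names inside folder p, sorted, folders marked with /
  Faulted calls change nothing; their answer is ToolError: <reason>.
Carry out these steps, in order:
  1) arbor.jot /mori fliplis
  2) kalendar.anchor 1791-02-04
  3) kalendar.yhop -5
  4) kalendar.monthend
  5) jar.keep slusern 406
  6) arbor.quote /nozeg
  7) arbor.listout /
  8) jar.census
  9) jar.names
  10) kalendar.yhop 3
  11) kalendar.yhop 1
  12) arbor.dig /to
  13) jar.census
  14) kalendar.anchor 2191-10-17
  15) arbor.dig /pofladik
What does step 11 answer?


Now I run arbor.jot with p: /mori, c: fliplis, → created.
Calling kalendar.anchor with d: 1791-02-04, giving 1791-02-04.
Calling kalendar.yhop with n: -5, giving 1786-02-04.
Next I call kalendar.monthend, and see 1786-02-28.
I invoke jar.keep with k: slusern, v: 406, — result: nil.
I call arbor.quote with p: /nozeg, giving stasno_og.
Invoking arbor.listout with p: /, and see [mori, nozeg].
I call jar.census, and get 3.
Now I run jar.names(), giving [puslul, slubo_el, slusern].
I run kalendar.yhop with n: 3, and get 1789-02-28.
I use kalendar.yhop with n: 1, and get 1790-02-28.
Next I call arbor.dig with p: /to, → ok.
I use jar.census, — result: 3.
I run kalendar.anchor with d: 2191-10-17, and observe 2191-10-17.
Then arbor.dig with p: /pofladik, → ok.

Answer: 1790-02-28


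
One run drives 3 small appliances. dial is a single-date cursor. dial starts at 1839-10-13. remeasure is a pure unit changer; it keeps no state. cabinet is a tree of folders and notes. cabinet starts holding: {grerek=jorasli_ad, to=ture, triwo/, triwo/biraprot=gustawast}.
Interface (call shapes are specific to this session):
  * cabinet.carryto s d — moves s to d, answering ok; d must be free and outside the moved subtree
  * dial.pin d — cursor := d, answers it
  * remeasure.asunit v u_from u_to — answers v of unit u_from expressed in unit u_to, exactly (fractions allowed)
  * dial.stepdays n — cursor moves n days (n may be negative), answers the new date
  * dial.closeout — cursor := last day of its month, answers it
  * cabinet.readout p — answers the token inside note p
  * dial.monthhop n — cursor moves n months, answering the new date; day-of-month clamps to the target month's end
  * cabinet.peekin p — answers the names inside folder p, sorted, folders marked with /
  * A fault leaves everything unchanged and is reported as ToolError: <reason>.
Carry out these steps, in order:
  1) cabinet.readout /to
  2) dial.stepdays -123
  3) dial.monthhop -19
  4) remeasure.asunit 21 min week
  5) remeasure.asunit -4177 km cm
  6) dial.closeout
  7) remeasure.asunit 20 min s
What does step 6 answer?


Answer: 1837-11-30

Derivation:
> cabinet.readout p=/to
[out] ture
> dial.stepdays n=-123
[out] 1839-06-12
> dial.monthhop n=-19
[out] 1837-11-12
> remeasure.asunit v=21 u_from=min u_to=week
[out] 1/480
> remeasure.asunit v=-4177 u_from=km u_to=cm
[out] -417700000
> dial.closeout
[out] 1837-11-30
> remeasure.asunit v=20 u_from=min u_to=s
[out] 1200


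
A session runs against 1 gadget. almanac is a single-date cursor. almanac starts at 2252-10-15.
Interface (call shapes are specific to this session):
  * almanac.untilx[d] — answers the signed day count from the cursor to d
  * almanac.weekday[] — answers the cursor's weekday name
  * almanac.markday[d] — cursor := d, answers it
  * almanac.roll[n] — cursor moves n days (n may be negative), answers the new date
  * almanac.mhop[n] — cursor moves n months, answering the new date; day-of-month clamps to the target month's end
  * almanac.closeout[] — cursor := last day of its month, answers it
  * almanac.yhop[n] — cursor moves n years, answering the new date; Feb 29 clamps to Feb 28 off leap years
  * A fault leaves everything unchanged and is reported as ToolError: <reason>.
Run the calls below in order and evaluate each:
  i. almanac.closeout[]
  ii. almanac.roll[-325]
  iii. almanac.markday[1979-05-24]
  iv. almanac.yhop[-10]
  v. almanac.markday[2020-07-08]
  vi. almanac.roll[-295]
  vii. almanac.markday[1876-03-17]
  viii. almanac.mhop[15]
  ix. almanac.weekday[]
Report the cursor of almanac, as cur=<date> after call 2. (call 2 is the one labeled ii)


Answer: cur=2251-12-11

Derivation:
>>> almanac.closeout
= 2252-10-31
>>> almanac.roll n='-325'
= 2251-12-11
>>> almanac.markday d='1979-05-24'
= 1979-05-24
>>> almanac.yhop n='-10'
= 1969-05-24
>>> almanac.markday d='2020-07-08'
= 2020-07-08
>>> almanac.roll n='-295'
= 2019-09-17
>>> almanac.markday d='1876-03-17'
= 1876-03-17
>>> almanac.mhop n='15'
= 1877-06-17
>>> almanac.weekday
= Sunday


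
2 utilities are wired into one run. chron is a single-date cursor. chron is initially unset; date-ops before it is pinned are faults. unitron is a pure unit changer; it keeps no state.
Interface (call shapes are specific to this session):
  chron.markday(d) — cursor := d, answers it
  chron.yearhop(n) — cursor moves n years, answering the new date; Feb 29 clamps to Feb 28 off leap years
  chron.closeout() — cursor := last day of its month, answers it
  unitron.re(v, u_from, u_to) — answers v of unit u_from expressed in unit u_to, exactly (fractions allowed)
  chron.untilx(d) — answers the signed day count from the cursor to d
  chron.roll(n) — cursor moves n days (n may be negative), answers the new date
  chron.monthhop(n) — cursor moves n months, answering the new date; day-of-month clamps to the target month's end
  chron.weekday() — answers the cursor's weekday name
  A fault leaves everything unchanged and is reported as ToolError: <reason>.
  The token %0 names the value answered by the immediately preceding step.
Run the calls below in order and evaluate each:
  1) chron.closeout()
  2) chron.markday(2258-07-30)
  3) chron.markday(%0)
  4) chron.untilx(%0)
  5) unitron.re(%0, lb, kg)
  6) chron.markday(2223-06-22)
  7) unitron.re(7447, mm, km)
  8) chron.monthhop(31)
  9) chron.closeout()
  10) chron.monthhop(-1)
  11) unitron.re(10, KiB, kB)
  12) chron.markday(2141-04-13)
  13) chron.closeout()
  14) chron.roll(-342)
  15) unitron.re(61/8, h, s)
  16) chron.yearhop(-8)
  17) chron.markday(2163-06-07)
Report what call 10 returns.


-- 1. closeout() => ToolError: no date set
-- 2. markday(d: 2258-07-30) => 2258-07-30
-- 3. markday(d: %0) => 2258-07-30
-- 4. untilx(d: %0) => 0
-- 5. re(v: %0, u_from: lb, u_to: kg) => 0
-- 6. markday(d: 2223-06-22) => 2223-06-22
-- 7. re(v: 7447, u_from: mm, u_to: km) => 7447/1000000
-- 8. monthhop(n: 31) => 2226-01-22
-- 9. closeout() => 2226-01-31
-- 10. monthhop(n: -1) => 2225-12-31
-- 11. re(v: 10, u_from: KiB, u_to: kB) => 256/25
-- 12. markday(d: 2141-04-13) => 2141-04-13
-- 13. closeout() => 2141-04-30
-- 14. roll(n: -342) => 2140-05-23
-- 15. re(v: 61/8, u_from: h, u_to: s) => 27450
-- 16. yearhop(n: -8) => 2132-05-23
-- 17. markday(d: 2163-06-07) => 2163-06-07

Answer: 2225-12-31
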